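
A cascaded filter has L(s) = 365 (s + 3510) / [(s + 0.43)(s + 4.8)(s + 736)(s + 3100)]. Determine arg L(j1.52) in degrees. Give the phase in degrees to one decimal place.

-91.9 deg

∠(j1.52 + 3510) = arctan(1.52/3510) = 0.02°
∠(j1.52 + 0.43) = arctan(1.52/0.43) = 74.20°
∠(j1.52 + 4.8) = arctan(1.52/4.8) = 17.57°
∠(j1.52 + 736) = arctan(1.52/736) = 0.12°
∠(j1.52 + 3100) = arctan(1.52/3100) = 0.03°
∠L(j1.52) = 0.02° − (74.20° + 17.57° + 0.12° + 0.03°) = -91.90°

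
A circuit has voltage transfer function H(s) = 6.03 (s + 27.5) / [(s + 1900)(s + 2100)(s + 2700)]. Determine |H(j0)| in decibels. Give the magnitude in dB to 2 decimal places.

-156.25 dB

H(0) = 6.03 × 27.5 / (1900 × 2100 × 2700) = 1.5393e-08
20 log₁₀(1.5393e-08) = -156.254 dB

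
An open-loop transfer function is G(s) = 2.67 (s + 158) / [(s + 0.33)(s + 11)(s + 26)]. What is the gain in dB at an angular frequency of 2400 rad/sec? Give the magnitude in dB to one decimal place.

|j2400 + 158| = √(2400² + 158²) = 2405
|j2400 + 0.33| = √(2400² + 0.33²) = 2400
|j2400 + 11| = √(2400² + 11²) = 2400
|j2400 + 26| = √(2400² + 26²) = 2400
|G(j2400)| = 2.67 × 2405 / (2400 × 2400 × 2400) = 4.6451e-07
20 log₁₀(4.6451e-07) = -126.66 dB

-126.7 dB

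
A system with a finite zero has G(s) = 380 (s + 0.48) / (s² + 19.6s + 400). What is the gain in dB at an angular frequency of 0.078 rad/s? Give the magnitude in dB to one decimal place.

-6.7 dB

|j0.078 + 0.48| = √(0.078² + 0.48²) = 0.4863
|(j0.078)² + 19.6(j0.078) + 400| = |399.99 + j1.5288| = 400
|G(j0.078)| = 380 × 0.4863 / 400 = 0.46199
20 log₁₀(0.46199) = -6.71 dB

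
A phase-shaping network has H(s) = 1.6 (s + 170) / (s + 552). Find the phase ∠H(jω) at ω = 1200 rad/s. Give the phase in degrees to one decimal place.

16.6°

∠(j1200 + 170) = arctan(1200/170) = 81.94°
∠(j1200 + 552) = arctan(1200/552) = 65.30°
∠H(j1200) = 81.94° − 65.30° = 16.64°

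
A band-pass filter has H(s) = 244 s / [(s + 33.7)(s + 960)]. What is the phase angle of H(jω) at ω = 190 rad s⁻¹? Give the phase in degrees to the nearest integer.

∠(j190) = 90.00°
∠(j190 + 33.7) = arctan(190/33.7) = 79.94°
∠(j190 + 960) = arctan(190/960) = 11.20°
∠H(j190) = 90.00° − (79.94° + 11.20°) = -1.14°

-1°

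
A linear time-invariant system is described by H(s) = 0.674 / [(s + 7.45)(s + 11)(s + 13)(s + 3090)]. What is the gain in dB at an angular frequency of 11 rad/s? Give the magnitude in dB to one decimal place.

|j11 + 7.45| = √(11² + 7.45²) = 13.29
|j11 + 11| = √(11² + 11²) = 15.56
|j11 + 13| = √(11² + 13²) = 17.03
|j11 + 3090| = √(11² + 3090²) = 3090
|H(j11)| = 0.674 / (13.29 × 15.56 × 17.03 × 3090) = 6.1975e-08
20 log₁₀(6.1975e-08) = -144.16 dB

-144.2 dB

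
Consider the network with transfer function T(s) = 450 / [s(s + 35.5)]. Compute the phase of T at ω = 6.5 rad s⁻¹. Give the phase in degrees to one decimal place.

∠(j6.5 + 35.5) = arctan(6.5/35.5) = 10.38°
∠(j6.5) = 90.00°
∠T(j6.5) = − (10.38° + 90.00°) = -100.38°

-100.4°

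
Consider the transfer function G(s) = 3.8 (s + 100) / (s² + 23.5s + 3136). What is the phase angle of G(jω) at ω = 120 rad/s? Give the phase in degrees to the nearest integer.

∠(j120 + 100) = arctan(120/100) = 50.19°
∠[(j120)² + 23.5(j120) + 3136] = ∠[-11264 + j2820] = 165.94°
∠G(j120) = 50.19° − 165.94° = -115.75°

-116°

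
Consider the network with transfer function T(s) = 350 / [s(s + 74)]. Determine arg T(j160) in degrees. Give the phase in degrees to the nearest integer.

∠(j160 + 74) = arctan(160/74) = 65.18°
∠(j160) = 90.00°
∠T(j160) = − (65.18° + 90.00°) = -155.18°

-155°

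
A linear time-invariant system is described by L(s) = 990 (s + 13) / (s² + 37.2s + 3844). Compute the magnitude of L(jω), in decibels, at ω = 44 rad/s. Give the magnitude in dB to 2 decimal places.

|j44 + 13| = √(44² + 13²) = 45.88
|(j44)² + 37.2(j44) + 3844| = |1908 + j1636.8| = 2514
|L(j44)| = 990 × 45.88 / 2514 = 18.068
20 log₁₀(18.068) = 25.138 dB

25.14 dB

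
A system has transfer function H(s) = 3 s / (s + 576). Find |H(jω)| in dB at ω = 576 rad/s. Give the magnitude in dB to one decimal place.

6.5 dB

|j576| = 576
|j576 + 576| = √(576² + 576²) = 814.6
|H(j576)| = 3 × 576 / 814.6 = 2.1213
20 log₁₀(2.1213) = 6.53 dB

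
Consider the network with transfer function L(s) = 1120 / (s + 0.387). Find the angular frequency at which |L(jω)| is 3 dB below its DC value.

0.387 rad/s

For a single-pole low-pass, the −3 dB point is at the pole: ω = 0.387 rad/s.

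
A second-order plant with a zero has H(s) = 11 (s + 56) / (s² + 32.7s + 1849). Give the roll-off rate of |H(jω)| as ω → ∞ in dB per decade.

-20 dB/decade

With 1 zero and 2 poles, the high-frequency asymptotic slope is 20 × (1 − 2) = -20 dB/decade.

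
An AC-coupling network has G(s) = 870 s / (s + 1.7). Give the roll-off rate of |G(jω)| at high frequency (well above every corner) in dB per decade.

With 1 zero and 1 pole, the high-frequency asymptotic slope is 20 × (1 − 1) = 0 dB/decade.

0 dB/decade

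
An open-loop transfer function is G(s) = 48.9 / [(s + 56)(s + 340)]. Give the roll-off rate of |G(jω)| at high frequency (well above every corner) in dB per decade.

With 0 zeros and 2 poles, the high-frequency asymptotic slope is 20 × (0 − 2) = -40 dB/decade.

-40 dB/decade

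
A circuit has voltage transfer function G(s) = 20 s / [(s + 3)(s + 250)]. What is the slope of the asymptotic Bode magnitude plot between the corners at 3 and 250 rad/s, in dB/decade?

In this band the factors already past their corner are: 1 differentiator zero, pole at 3; net slope = 0 dB/decade.

0 dB/decade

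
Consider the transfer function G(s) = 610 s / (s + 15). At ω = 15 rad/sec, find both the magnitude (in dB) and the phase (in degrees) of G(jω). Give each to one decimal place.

|j15| = 15
|j15 + 15| = √(15² + 15²) = 21.21
|G(j15)| = 610 × 15 / 21.21 = 431.34
20 log₁₀(431.34) = 52.70 dB
∠(j15) = 90.00°
∠(j15 + 15) = arctan(15/15) = 45.00°
∠G(j15) = 90.00° − 45.00° = 45.00°

|G| = 52.7 dB, ∠G = 45.0 deg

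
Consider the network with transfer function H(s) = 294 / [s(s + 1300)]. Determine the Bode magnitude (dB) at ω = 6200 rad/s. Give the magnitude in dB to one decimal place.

|j6200 + 1300| = √(6200² + 1300²) = 6335
|j6200| = 6200
|H(j6200)| = 294 / (6335 × 6200) = 7.4855e-06
20 log₁₀(7.4855e-06) = -102.52 dB

-102.5 dB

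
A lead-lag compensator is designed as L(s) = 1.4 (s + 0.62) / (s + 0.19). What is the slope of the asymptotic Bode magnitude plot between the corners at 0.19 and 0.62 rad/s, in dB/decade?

-20 dB/decade

In this band the factors already past their corner are: pole at 0.19; net slope = -20 dB/decade.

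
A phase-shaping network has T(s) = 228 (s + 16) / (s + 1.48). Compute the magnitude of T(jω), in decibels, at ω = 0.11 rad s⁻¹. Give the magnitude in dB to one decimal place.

|j0.11 + 16| = √(0.11² + 16²) = 16
|j0.11 + 1.48| = √(0.11² + 1.48²) = 1.484
|T(j0.11)| = 228 × 16 / 1.484 = 2458.1
20 log₁₀(2458.1) = 67.81 dB

67.8 dB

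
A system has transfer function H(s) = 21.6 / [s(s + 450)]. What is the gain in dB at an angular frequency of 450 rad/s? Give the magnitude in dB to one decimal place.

-82.4 dB

|j450 + 450| = √(450² + 450²) = 636.4
|j450| = 450
|H(j450)| = 21.6 / (636.4 × 450) = 7.5425e-05
20 log₁₀(7.5425e-05) = -82.45 dB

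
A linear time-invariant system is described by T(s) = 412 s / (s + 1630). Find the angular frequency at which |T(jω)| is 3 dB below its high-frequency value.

1630 rad s⁻¹

For a single-pole high-pass, the −3 dB point is at the pole: ω = 1630 rad s⁻¹.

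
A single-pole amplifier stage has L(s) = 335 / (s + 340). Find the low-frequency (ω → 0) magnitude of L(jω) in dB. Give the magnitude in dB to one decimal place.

L(0) = 335 / 340 = 0.98529
20 log₁₀(0.98529) = -0.13 dB

-0.1 dB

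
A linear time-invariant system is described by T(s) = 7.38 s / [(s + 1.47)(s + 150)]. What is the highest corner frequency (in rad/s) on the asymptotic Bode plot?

150 rad/s

Break frequencies occur at each pole and zero magnitude: 1.47 rad/s, 150 rad/s.
The highest is 150 rad/s.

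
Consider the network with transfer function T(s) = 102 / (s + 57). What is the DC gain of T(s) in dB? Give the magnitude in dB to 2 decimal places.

5.05 dB

T(0) = 102 / 57 = 1.7895
20 log₁₀(1.7895) = 5.055 dB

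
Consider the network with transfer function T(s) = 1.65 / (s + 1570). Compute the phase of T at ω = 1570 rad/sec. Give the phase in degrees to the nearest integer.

-45°

∠(j1570 + 1570) = arctan(1570/1570) = 45.00°
∠T(j1570) = −45.00° = -45.00°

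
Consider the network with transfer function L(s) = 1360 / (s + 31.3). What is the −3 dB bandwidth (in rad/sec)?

For a single-pole low-pass, the −3 dB point is at the pole: ω = 31.3 rad/sec.

31.3 rad/sec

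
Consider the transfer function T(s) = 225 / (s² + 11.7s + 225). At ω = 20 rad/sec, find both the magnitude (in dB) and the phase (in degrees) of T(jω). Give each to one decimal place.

|T| = -2.3 dB, ∠T = -126.8°

|(j20)² + 11.7(j20) + 225| = |-175 + j234| = 292.2
|T(j20)| = 225 / 292.2 = 0.77002
20 log₁₀(0.77002) = -2.27 dB
∠[(j20)² + 11.7(j20) + 225] = ∠[-175 + j234] = 126.79°
∠T(j20) = −126.79° = -126.79°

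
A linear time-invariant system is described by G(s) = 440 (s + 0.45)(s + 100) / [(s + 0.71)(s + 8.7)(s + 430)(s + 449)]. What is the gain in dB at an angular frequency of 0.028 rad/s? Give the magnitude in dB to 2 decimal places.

-35.59 dB

|j0.028 + 0.45| = √(0.028² + 0.45²) = 0.4509
|j0.028 + 100| = √(0.028² + 100²) = 100
|j0.028 + 0.71| = √(0.028² + 0.71²) = 0.7106
|j0.028 + 8.7| = √(0.028² + 8.7²) = 8.7
|j0.028 + 430| = √(0.028² + 430²) = 430
|j0.028 + 449| = √(0.028² + 449²) = 449
|G(j0.028)| = 440 × 0.4509 × 100 / (0.7106 × 8.7 × 430 × 449) = 0.016622
20 log₁₀(0.016622) = -35.587 dB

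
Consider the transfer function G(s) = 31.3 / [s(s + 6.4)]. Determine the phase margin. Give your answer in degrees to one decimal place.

57.3°

Gain crossover: |G(jω)| = 1 at ω ≈ 4.11 rad/s.
∠G(j4.11) = −90° − arctan(4.11/6.4) ≈ -122.73°
PM = 180° + (-122.73°) = 57.27°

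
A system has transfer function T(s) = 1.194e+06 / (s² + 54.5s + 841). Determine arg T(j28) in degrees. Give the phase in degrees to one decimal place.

-87.9°

∠[(j28)² + 54.5(j28) + 841] = ∠[57 + j1526] = 87.86°
∠T(j28) = −87.86° = -87.86°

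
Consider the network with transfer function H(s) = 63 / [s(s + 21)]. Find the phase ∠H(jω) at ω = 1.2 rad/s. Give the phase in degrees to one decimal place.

∠(j1.2 + 21) = arctan(1.2/21) = 3.27°
∠(j1.2) = 90.00°
∠H(j1.2) = − (3.27° + 90.00°) = -93.27°

-93.3°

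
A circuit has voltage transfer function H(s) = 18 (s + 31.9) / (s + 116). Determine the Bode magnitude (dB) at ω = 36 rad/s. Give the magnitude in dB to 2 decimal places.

17.06 dB

|j36 + 31.9| = √(36² + 31.9²) = 48.1
|j36 + 116| = √(36² + 116²) = 121.5
|H(j36)| = 18 × 48.1 / 121.5 = 7.1284
20 log₁₀(7.1284) = 17.060 dB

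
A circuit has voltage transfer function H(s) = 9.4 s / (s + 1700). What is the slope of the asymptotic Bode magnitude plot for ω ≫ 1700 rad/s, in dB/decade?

With 1 zero and 1 pole, the high-frequency asymptotic slope is 20 × (1 − 1) = 0 dB/decade.

0 dB/decade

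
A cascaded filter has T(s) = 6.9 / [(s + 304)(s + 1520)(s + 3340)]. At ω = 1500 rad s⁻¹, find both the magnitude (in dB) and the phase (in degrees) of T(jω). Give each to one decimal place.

|j1500 + 304| = √(1500² + 304²) = 1530
|j1500 + 1520| = √(1500² + 1520²) = 2136
|j1500 + 3340| = √(1500² + 3340²) = 3661
|T(j1500)| = 6.9 / (1530 × 2136 × 3661) = 5.766e-10
20 log₁₀(5.766e-10) = -184.78 dB
∠(j1500 + 304) = arctan(1500/304) = 78.54°
∠(j1500 + 1520) = arctan(1500/1520) = 44.62°
∠(j1500 + 3340) = arctan(1500/3340) = 24.18°
∠T(j1500) = − (78.54° + 44.62° + 24.18°) = -147.35°

|T| = -184.8 dB, ∠T = -147.3°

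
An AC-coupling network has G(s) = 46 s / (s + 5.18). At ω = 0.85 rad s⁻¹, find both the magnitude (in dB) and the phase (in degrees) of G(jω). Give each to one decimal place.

|j0.85| = 0.85
|j0.85 + 5.18| = √(0.85² + 5.18²) = 5.249
|G(j0.85)| = 46 × 0.85 / 5.249 = 7.4486
20 log₁₀(7.4486) = 17.44 dB
∠(j0.85) = 90.00°
∠(j0.85 + 5.18) = arctan(0.85/5.18) = 9.32°
∠G(j0.85) = 90.00° − 9.32° = 80.68°

|G| = 17.4 dB, ∠G = 80.7 deg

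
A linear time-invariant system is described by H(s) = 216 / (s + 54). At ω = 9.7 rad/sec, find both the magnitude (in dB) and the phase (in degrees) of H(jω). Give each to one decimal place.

|H| = 11.9 dB, ∠H = -10.2 deg

|j9.7 + 54| = √(9.7² + 54²) = 54.86
|H(j9.7)| = 216 / 54.86 = 3.937
20 log₁₀(3.937) = 11.90 dB
∠(j9.7 + 54) = arctan(9.7/54) = 10.18°
∠H(j9.7) = −10.18° = -10.18°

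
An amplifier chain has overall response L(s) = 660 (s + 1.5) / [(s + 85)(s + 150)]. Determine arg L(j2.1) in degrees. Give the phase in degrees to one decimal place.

52.2°

∠(j2.1 + 1.5) = arctan(2.1/1.5) = 54.46°
∠(j2.1 + 85) = arctan(2.1/85) = 1.42°
∠(j2.1 + 150) = arctan(2.1/150) = 0.80°
∠L(j2.1) = 54.46° − (1.42° + 0.80°) = 52.24°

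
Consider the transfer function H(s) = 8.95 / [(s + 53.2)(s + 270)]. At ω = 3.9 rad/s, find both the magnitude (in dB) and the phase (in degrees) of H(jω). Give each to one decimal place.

|j3.9 + 53.2| = √(3.9² + 53.2²) = 53.34
|j3.9 + 270| = √(3.9² + 270²) = 270
|H(j3.9)| = 8.95 / (53.34 × 270) = 0.00062135
20 log₁₀(0.00062135) = -64.13 dB
∠(j3.9 + 53.2) = arctan(3.9/53.2) = 4.19°
∠(j3.9 + 270) = arctan(3.9/270) = 0.83°
∠H(j3.9) = − (4.19° + 0.83°) = -5.02°

|H| = -64.1 dB, ∠H = -5.0°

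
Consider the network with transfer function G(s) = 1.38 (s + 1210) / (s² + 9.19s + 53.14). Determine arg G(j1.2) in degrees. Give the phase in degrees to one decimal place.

∠(j1.2 + 1210) = arctan(1.2/1210) = 0.06°
∠[(j1.2)² + 9.19(j1.2) + 53.14] = ∠[51.7 + j11.028] = 12.04°
∠G(j1.2) = 0.06° − 12.04° = -11.98°

-12.0 deg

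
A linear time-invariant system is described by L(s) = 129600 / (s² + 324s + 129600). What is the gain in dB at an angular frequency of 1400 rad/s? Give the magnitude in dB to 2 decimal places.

|(j1400)² + 324(j1400) + 129600| = |-1.8304e+06 + j4.536e+05| = 1.886e+06
|L(j1400)| = 129600 / 1.886e+06 = 0.068725
20 log₁₀(0.068725) = -23.258 dB

-23.26 dB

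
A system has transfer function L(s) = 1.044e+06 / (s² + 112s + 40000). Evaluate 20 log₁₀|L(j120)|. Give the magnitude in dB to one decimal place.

31.2 dB

|(j120)² + 112(j120) + 40000| = |25600 + j13440| = 2.891e+04
|L(j120)| = 1.044e+06 / 2.891e+04 = 36.108
20 log₁₀(36.108) = 31.15 dB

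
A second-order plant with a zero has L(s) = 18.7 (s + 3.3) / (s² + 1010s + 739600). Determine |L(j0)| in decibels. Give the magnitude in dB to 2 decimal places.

L(0) = 18.7 × 3.3 / 739600 = 8.3437e-05
20 log₁₀(8.3437e-05) = -81.573 dB

-81.57 dB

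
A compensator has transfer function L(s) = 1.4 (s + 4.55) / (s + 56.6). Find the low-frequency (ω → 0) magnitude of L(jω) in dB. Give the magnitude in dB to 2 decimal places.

-18.97 dB

L(0) = 1.4 × 4.55 / 56.6 = 0.11254
20 log₁₀(0.11254) = -18.974 dB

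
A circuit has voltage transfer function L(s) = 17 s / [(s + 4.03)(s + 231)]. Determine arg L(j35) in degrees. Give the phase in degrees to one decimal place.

∠(j35) = 90.00°
∠(j35 + 4.03) = arctan(35/4.03) = 83.43°
∠(j35 + 231) = arctan(35/231) = 8.62°
∠L(j35) = 90.00° − (83.43° + 8.62°) = -2.05°

-2.0°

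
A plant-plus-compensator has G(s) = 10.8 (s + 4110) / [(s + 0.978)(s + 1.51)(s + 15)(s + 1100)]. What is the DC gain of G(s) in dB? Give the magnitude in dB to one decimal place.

G(0) = 10.8 × 4110 / (0.978 × 1.51 × 15 × 1100) = 1.8217
20 log₁₀(1.8217) = 5.21 dB

5.2 dB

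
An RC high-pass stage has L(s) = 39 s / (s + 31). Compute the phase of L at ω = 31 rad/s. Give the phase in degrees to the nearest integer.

∠(j31) = 90.00°
∠(j31 + 31) = arctan(31/31) = 45.00°
∠L(j31) = 90.00° − 45.00° = 45.00°

45°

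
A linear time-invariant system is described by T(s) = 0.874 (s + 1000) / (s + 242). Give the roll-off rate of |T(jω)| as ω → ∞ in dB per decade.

0 dB/decade

With 1 zero and 1 pole, the high-frequency asymptotic slope is 20 × (1 − 1) = 0 dB/decade.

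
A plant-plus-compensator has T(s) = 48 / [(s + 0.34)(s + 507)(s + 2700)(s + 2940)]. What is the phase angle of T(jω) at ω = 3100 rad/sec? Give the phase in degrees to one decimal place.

∠(j3100 + 0.34) = arctan(3100/0.34) = 89.99°
∠(j3100 + 507) = arctan(3100/507) = 80.71°
∠(j3100 + 2700) = arctan(3100/2700) = 48.95°
∠(j3100 + 2940) = arctan(3100/2940) = 46.52°
∠T(j3100) = − (89.99° + 80.71° + 48.95° + 46.52°) = -266.17°

-266.2°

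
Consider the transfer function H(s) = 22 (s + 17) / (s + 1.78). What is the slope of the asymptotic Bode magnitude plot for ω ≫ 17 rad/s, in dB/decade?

0 dB/decade

With 1 zero and 1 pole, the high-frequency asymptotic slope is 20 × (1 − 1) = 0 dB/decade.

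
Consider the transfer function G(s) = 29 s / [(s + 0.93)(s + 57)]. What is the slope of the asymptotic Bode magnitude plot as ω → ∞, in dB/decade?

With 1 zero and 2 poles, the high-frequency asymptotic slope is 20 × (1 − 2) = -20 dB/decade.

-20 dB/decade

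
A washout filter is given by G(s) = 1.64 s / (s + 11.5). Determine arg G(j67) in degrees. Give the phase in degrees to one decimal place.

∠(j67) = 90.00°
∠(j67 + 11.5) = arctan(67/11.5) = 80.26°
∠G(j67) = 90.00° − 80.26° = 9.74°

9.7°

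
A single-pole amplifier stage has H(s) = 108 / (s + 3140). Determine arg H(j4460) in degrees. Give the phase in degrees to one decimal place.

-54.9 deg

∠(j4460 + 3140) = arctan(4460/3140) = 54.85°
∠H(j4460) = −54.85° = -54.85°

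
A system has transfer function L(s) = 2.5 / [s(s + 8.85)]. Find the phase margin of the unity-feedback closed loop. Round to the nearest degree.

Gain crossover: |L(jω)| = 1 at ω ≈ 0.282 rad/sec.
∠L(j0.282) = −90° − arctan(0.282/8.85) ≈ -91.83°
PM = 180° + (-91.83°) = 88.17°

88°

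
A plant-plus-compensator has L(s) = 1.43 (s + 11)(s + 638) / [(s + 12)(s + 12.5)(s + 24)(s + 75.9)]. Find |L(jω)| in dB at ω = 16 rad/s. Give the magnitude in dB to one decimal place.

-34.2 dB

|j16 + 11| = √(16² + 11²) = 19.42
|j16 + 638| = √(16² + 638²) = 638.2
|j16 + 12| = √(16² + 12²) = 20
|j16 + 12.5| = √(16² + 12.5²) = 20.3
|j16 + 24| = √(16² + 24²) = 28.84
|j16 + 75.9| = √(16² + 75.9²) = 77.57
|L(j16)| = 1.43 × 19.42 × 638.2 / (20 × 20.3 × 28.84 × 77.57) = 0.019503
20 log₁₀(0.019503) = -34.20 dB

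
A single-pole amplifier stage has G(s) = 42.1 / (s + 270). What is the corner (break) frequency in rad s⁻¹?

The single real pole at s = −270 gives a corner at ω = 270 rad s⁻¹.

270 rad s⁻¹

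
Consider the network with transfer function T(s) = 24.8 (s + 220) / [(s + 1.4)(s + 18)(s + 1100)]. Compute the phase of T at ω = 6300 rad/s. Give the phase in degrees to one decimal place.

-171.9°

∠(j6300 + 220) = arctan(6300/220) = 88.00°
∠(j6300 + 1.4) = arctan(6300/1.4) = 89.99°
∠(j6300 + 18) = arctan(6300/18) = 89.84°
∠(j6300 + 1100) = arctan(6300/1100) = 80.10°
∠T(j6300) = 88.00° − (89.99° + 89.84° + 80.10°) = -171.92°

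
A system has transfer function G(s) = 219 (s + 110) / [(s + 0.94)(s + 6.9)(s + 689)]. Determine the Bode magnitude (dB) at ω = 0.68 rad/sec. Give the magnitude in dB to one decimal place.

12.8 dB

|j0.68 + 110| = √(0.68² + 110²) = 110
|j0.68 + 0.94| = √(0.68² + 0.94²) = 1.16
|j0.68 + 6.9| = √(0.68² + 6.9²) = 6.933
|j0.68 + 689| = √(0.68² + 689²) = 689
|G(j0.68)| = 219 × 110 / (1.16 × 6.933 × 689) = 4.3467
20 log₁₀(4.3467) = 12.76 dB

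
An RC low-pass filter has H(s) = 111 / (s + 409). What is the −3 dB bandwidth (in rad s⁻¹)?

409 rad s⁻¹

For a single-pole low-pass, the −3 dB point is at the pole: ω = 409 rad s⁻¹.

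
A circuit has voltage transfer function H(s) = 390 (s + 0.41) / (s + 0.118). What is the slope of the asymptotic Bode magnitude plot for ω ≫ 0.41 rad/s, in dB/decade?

With 1 zero and 1 pole, the high-frequency asymptotic slope is 20 × (1 − 1) = 0 dB/decade.

0 dB/decade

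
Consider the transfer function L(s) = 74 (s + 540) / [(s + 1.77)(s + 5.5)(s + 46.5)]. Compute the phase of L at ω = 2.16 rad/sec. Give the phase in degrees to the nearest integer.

∠(j2.16 + 540) = arctan(2.16/540) = 0.23°
∠(j2.16 + 1.77) = arctan(2.16/1.77) = 50.67°
∠(j2.16 + 5.5) = arctan(2.16/5.5) = 21.44°
∠(j2.16 + 46.5) = arctan(2.16/46.5) = 2.66°
∠L(j2.16) = 0.23° − (50.67° + 21.44° + 2.66°) = -74.54°

-75°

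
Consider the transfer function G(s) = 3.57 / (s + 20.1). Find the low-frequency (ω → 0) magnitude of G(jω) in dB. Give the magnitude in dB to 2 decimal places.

-15.01 dB

G(0) = 3.57 / 20.1 = 0.17761
20 log₁₀(0.17761) = -15.011 dB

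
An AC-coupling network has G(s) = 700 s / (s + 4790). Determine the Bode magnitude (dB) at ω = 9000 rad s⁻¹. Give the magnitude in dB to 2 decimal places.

55.82 dB

|j9000| = 9000
|j9000 + 4790| = √(9000² + 4790²) = 1.02e+04
|G(j9000)| = 700 × 9000 / 1.02e+04 = 617.93
20 log₁₀(617.93) = 55.819 dB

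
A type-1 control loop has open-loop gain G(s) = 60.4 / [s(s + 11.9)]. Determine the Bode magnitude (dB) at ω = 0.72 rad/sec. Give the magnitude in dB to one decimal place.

|j0.72 + 11.9| = √(0.72² + 11.9²) = 11.92
|j0.72| = 0.72
|G(j0.72)| = 60.4 / (11.92 × 0.72) = 7.0366
20 log₁₀(7.0366) = 16.95 dB

16.9 dB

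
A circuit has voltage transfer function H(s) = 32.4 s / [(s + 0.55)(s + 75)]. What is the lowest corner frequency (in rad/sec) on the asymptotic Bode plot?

0.55 rad/sec

Break frequencies occur at each pole and zero magnitude: 0.55 rad/sec, 75 rad/sec.
The lowest is 0.55 rad/sec.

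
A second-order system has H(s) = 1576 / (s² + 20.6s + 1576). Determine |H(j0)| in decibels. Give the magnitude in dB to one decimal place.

H(0) = 1576 / 1576 = 1
20 log₁₀(1) = 0.00 dB

0.0 dB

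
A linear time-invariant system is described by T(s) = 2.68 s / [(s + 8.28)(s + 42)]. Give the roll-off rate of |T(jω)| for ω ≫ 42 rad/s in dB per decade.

With 1 zero and 2 poles, the high-frequency asymptotic slope is 20 × (1 − 2) = -20 dB/decade.

-20 dB/decade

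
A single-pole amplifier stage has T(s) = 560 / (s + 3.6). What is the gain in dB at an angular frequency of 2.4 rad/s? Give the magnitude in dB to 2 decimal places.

|j2.4 + 3.6| = √(2.4² + 3.6²) = 4.327
|T(j2.4)| = 560 / 4.327 = 129.43
20 log₁₀(129.43) = 42.241 dB

42.24 dB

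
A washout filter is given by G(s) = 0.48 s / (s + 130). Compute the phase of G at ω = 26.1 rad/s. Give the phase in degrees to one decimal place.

78.6°

∠(j26.1) = 90.00°
∠(j26.1 + 130) = arctan(26.1/130) = 11.35°
∠G(j26.1) = 90.00° − 11.35° = 78.65°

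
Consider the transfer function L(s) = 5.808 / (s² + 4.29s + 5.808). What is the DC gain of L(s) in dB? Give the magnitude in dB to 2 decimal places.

0.00 dB

L(0) = 5.808 / 5.808 = 1
20 log₁₀(1) = 0.000 dB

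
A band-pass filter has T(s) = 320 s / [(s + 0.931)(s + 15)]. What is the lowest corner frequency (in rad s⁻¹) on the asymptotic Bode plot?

0.931 rad s⁻¹

Break frequencies occur at each pole and zero magnitude: 0.931 rad s⁻¹, 15 rad s⁻¹.
The lowest is 0.931 rad s⁻¹.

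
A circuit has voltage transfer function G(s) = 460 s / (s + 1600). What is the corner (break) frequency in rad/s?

The single real pole at s = −1600 gives a corner at ω = 1600 rad/s.

1600 rad/s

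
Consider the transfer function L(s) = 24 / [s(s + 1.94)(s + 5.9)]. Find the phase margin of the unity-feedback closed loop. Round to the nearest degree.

36°

Gain crossover: |L(jω)| = 1 at ω ≈ 1.57 rad s⁻¹.
∠L(j1.57) = −90° − arctan(1.57/1.94) − arctan(1.57/5.9) ≈ -143.98°
PM = 180° + (-143.98°) = 36.02°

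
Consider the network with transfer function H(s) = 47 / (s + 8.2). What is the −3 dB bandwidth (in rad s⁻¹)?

8.2 rad s⁻¹

For a single-pole low-pass, the −3 dB point is at the pole: ω = 8.2 rad s⁻¹.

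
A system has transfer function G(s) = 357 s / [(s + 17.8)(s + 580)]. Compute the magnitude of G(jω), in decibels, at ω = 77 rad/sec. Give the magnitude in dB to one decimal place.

-4.5 dB

|j77| = 77
|j77 + 17.8| = √(77² + 17.8²) = 79.03
|j77 + 580| = √(77² + 580²) = 585.1
|G(j77)| = 357 × 77 / (79.03 × 585.1) = 0.59449
20 log₁₀(0.59449) = -4.52 dB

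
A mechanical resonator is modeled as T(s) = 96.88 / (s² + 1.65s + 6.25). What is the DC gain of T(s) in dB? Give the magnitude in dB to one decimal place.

T(0) = 96.88 / 6.25 = 15.501
20 log₁₀(15.501) = 23.81 dB

23.8 dB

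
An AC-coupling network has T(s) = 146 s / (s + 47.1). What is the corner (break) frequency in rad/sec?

47.1 rad/sec

The single real pole at s = −47.1 gives a corner at ω = 47.1 rad/sec.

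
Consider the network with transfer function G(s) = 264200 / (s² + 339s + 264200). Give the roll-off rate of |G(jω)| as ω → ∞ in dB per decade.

With 0 zeros and 2 poles, the high-frequency asymptotic slope is 20 × (0 − 2) = -40 dB/decade.

-40 dB/decade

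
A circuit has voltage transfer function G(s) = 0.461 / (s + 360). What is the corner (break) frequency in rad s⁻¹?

The single real pole at s = −360 gives a corner at ω = 360 rad s⁻¹.

360 rad s⁻¹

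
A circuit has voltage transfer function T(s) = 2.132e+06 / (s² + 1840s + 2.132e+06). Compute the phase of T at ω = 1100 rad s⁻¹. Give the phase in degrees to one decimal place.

∠[(j1100)² + 1840(j1100) + 2.132e+06] = ∠[9.22e+05 + j2.024e+06] = 65.51°
∠T(j1100) = −65.51° = -65.51°

-65.5°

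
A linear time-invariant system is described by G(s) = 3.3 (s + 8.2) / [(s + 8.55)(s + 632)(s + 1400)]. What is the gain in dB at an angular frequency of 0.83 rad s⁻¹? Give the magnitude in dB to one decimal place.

-108.9 dB

|j0.83 + 8.2| = √(0.83² + 8.2²) = 8.242
|j0.83 + 8.55| = √(0.83² + 8.55²) = 8.59
|j0.83 + 632| = √(0.83² + 632²) = 632
|j0.83 + 1400| = √(0.83² + 1400²) = 1400
|G(j0.83)| = 3.3 × 8.242 / (8.59 × 632 × 1400) = 3.5784e-06
20 log₁₀(3.5784e-06) = -108.93 dB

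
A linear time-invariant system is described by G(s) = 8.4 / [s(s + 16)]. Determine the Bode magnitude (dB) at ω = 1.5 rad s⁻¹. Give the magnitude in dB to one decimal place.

-9.2 dB

|j1.5 + 16| = √(1.5² + 16²) = 16.07
|j1.5| = 1.5
|G(j1.5)| = 8.4 / (16.07 × 1.5) = 0.34847
20 log₁₀(0.34847) = -9.16 dB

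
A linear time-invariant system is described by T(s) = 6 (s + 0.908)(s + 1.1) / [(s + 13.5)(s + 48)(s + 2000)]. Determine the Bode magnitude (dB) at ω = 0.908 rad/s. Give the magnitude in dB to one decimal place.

-101.5 dB

|j0.908 + 0.908| = √(0.908² + 0.908²) = 1.284
|j0.908 + 1.1| = √(0.908² + 1.1²) = 1.426
|j0.908 + 13.5| = √(0.908² + 13.5²) = 13.53
|j0.908 + 48| = √(0.908² + 48²) = 48.01
|j0.908 + 2000| = √(0.908² + 2000²) = 2000
|T(j0.908)| = 6 × 1.284 × 1.426 / (13.53 × 48.01 × 2000) = 8.4589e-06
20 log₁₀(8.4589e-06) = -101.45 dB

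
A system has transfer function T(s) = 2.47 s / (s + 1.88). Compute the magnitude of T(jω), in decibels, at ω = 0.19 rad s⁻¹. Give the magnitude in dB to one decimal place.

-12.1 dB

|j0.19| = 0.19
|j0.19 + 1.88| = √(0.19² + 1.88²) = 1.89
|T(j0.19)| = 2.47 × 0.19 / 1.89 = 0.24836
20 log₁₀(0.24836) = -12.10 dB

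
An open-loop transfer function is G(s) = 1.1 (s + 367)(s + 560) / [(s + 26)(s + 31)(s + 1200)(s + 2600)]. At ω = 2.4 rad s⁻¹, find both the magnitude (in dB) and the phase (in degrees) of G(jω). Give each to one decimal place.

|G| = -81.0 dB, ∠G = -9.2°

|j2.4 + 367| = √(2.4² + 367²) = 367
|j2.4 + 560| = √(2.4² + 560²) = 560
|j2.4 + 26| = √(2.4² + 26²) = 26.11
|j2.4 + 31| = √(2.4² + 31²) = 31.09
|j2.4 + 1200| = √(2.4² + 1200²) = 1200
|j2.4 + 2600| = √(2.4² + 2600²) = 2600
|G(j2.4)| = 1.1 × 367 × 560 / (26.11 × 31.09 × 1200 × 2600) = 8.9254e-05
20 log₁₀(8.9254e-05) = -80.99 dB
∠(j2.4 + 367) = arctan(2.4/367) = 0.37°
∠(j2.4 + 560) = arctan(2.4/560) = 0.25°
∠(j2.4 + 26) = arctan(2.4/26) = 5.27°
∠(j2.4 + 31) = arctan(2.4/31) = 4.43°
∠(j2.4 + 1200) = arctan(2.4/1200) = 0.11°
∠(j2.4 + 2600) = arctan(2.4/2600) = 0.05°
∠G(j2.4) = 0.37° + 0.25° − (5.27° + 4.43° + 0.11° + 0.05°) = -9.25°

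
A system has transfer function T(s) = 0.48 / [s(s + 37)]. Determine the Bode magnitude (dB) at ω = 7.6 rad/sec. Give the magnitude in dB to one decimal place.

|j7.6 + 37| = √(7.6² + 37²) = 37.77
|j7.6| = 7.6
|T(j7.6)| = 0.48 / (37.77 × 7.6) = 0.0016721
20 log₁₀(0.0016721) = -55.53 dB

-55.5 dB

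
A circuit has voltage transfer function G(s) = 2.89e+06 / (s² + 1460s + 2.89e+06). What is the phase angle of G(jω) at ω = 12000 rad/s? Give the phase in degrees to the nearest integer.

∠[(j12000)² + 1460(j12000) + 2.89e+06] = ∠[-1.4111e+08 + j1.752e+07] = 172.92°
∠G(j12000) = −172.92° = -172.92°

-173 deg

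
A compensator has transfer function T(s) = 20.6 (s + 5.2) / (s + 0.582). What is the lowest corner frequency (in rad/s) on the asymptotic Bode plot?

Break frequencies occur at each pole and zero magnitude: 0.582 rad/s, 5.2 rad/s.
The lowest is 0.582 rad/s.

0.582 rad/s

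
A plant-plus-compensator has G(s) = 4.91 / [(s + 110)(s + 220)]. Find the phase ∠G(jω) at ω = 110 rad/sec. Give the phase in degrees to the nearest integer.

∠(j110 + 110) = arctan(110/110) = 45.00°
∠(j110 + 220) = arctan(110/220) = 26.57°
∠G(j110) = − (45.00° + 26.57°) = -71.57°

-72 deg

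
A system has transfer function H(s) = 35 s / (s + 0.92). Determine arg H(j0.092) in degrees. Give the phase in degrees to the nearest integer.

84 deg

∠(j0.092) = 90.00°
∠(j0.092 + 0.92) = arctan(0.092/0.92) = 5.71°
∠H(j0.092) = 90.00° − 5.71° = 84.29°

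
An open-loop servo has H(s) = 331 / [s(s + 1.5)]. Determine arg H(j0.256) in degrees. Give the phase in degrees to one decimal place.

∠(j0.256 + 1.5) = arctan(0.256/1.5) = 9.69°
∠(j0.256) = 90.00°
∠H(j0.256) = − (9.69° + 90.00°) = -99.69°

-99.7°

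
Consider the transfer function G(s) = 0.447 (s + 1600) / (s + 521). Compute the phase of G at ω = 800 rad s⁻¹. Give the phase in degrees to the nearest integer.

∠(j800 + 1600) = arctan(800/1600) = 26.57°
∠(j800 + 521) = arctan(800/521) = 56.93°
∠G(j800) = 26.57° − 56.93° = -30.36°

-30°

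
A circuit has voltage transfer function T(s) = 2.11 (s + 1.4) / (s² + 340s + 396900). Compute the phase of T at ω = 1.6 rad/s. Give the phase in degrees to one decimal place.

∠(j1.6 + 1.4) = arctan(1.6/1.4) = 48.81°
∠[(j1.6)² + 340(j1.6) + 396900] = ∠[3.969e+05 + j544] = 0.08°
∠T(j1.6) = 48.81° − 0.08° = 48.74°

48.7°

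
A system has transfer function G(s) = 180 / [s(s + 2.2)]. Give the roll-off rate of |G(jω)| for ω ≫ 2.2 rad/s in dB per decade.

-40 dB/decade

With 0 zeros and 2 poles, the high-frequency asymptotic slope is 20 × (0 − 2) = -40 dB/decade.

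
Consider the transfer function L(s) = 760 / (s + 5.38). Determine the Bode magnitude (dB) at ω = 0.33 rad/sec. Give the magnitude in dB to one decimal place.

|j0.33 + 5.38| = √(0.33² + 5.38²) = 5.39
|L(j0.33)| = 760 / 5.39 = 141
20 log₁₀(141) = 42.98 dB

43.0 dB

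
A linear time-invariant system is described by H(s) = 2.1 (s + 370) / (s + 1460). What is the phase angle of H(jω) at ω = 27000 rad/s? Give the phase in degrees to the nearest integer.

2°

∠(j27000 + 370) = arctan(27000/370) = 89.21°
∠(j27000 + 1460) = arctan(27000/1460) = 86.90°
∠H(j27000) = 89.21° − 86.90° = 2.31°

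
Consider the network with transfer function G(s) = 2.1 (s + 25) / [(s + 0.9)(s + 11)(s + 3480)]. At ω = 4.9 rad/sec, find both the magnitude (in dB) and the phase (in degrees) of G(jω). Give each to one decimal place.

|j4.9 + 25| = √(4.9² + 25²) = 25.48
|j4.9 + 0.9| = √(4.9² + 0.9²) = 4.982
|j4.9 + 11| = √(4.9² + 11²) = 12.04
|j4.9 + 3480| = √(4.9² + 3480²) = 3480
|G(j4.9)| = 2.1 × 25.48 / (4.982 × 12.04 × 3480) = 0.00025625
20 log₁₀(0.00025625) = -71.83 dB
∠(j4.9 + 25) = arctan(4.9/25) = 11.09°
∠(j4.9 + 0.9) = arctan(4.9/0.9) = 79.59°
∠(j4.9 + 11) = arctan(4.9/11) = 24.01°
∠(j4.9 + 3480) = arctan(4.9/3480) = 0.08°
∠G(j4.9) = 11.09° − (79.59° + 24.01° + 0.08°) = -92.59°

|G| = -71.8 dB, ∠G = -92.6°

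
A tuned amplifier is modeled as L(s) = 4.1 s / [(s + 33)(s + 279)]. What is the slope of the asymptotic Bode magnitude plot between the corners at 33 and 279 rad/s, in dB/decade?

0 dB/decade

In this band the factors already past their corner are: 1 differentiator zero, pole at 33; net slope = 0 dB/decade.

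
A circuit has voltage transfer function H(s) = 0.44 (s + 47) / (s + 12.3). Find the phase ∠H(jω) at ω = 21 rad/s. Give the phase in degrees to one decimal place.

-35.6°

∠(j21 + 47) = arctan(21/47) = 24.08°
∠(j21 + 12.3) = arctan(21/12.3) = 59.64°
∠H(j21) = 24.08° − 59.64° = -35.57°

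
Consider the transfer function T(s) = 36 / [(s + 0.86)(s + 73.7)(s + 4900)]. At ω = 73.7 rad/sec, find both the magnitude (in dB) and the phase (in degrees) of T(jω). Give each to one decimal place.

|T| = -120.4 dB, ∠T = -135.2°

|j73.7 + 0.86| = √(73.7² + 0.86²) = 73.71
|j73.7 + 73.7| = √(73.7² + 73.7²) = 104.2
|j73.7 + 4900| = √(73.7² + 4900²) = 4901
|T(j73.7)| = 36 / (73.71 × 104.2 × 4901) = 9.5626e-07
20 log₁₀(9.5626e-07) = -120.39 dB
∠(j73.7 + 0.86) = arctan(73.7/0.86) = 89.33°
∠(j73.7 + 73.7) = arctan(73.7/73.7) = 45.00°
∠(j73.7 + 4900) = arctan(73.7/4900) = 0.86°
∠T(j73.7) = − (89.33° + 45.00° + 0.86°) = -135.19°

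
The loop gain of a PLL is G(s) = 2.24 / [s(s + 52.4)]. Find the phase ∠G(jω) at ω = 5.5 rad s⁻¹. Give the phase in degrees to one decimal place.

-96.0°

∠(j5.5 + 52.4) = arctan(5.5/52.4) = 5.99°
∠(j5.5) = 90.00°
∠G(j5.5) = − (5.99° + 90.00°) = -95.99°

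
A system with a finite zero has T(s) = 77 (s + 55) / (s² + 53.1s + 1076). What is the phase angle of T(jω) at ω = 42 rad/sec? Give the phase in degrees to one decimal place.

-69.8°

∠(j42 + 55) = arctan(42/55) = 37.37°
∠[(j42)² + 53.1(j42) + 1076] = ∠[-688 + j2230.2] = 107.14°
∠T(j42) = 37.37° − 107.14° = -69.78°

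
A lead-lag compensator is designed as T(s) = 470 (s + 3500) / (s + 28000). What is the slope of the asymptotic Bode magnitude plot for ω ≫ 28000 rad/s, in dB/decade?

With 1 zero and 1 pole, the high-frequency asymptotic slope is 20 × (1 − 1) = 0 dB/decade.

0 dB/decade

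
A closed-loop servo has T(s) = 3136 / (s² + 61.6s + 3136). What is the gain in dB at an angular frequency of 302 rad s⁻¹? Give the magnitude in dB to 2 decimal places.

|(j302)² + 61.6(j302) + 3136| = |-88068 + j18603| = 9.001e+04
|T(j302)| = 3136 / 9.001e+04 = 0.03484
20 log₁₀(0.03484) = -29.158 dB

-29.16 dB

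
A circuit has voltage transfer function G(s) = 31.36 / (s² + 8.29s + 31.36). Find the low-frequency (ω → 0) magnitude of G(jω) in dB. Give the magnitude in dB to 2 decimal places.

G(0) = 31.36 / 31.36 = 1
20 log₁₀(1) = 0.000 dB

0.00 dB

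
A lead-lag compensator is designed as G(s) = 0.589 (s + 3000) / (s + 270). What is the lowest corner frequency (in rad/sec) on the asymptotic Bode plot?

Break frequencies occur at each pole and zero magnitude: 270 rad/sec, 3000 rad/sec.
The lowest is 270 rad/sec.

270 rad/sec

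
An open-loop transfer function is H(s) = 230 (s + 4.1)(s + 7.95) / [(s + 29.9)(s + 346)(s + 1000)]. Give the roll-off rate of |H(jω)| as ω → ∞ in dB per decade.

-20 dB/decade

With 2 zeros and 3 poles, the high-frequency asymptotic slope is 20 × (2 − 3) = -20 dB/decade.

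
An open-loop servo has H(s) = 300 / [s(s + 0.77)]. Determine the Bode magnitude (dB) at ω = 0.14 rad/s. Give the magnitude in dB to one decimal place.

|j0.14 + 0.77| = √(0.14² + 0.77²) = 0.7826
|j0.14| = 0.14
|H(j0.14)| = 300 / (0.7826 × 0.14) = 2738
20 log₁₀(2738) = 68.75 dB

68.7 dB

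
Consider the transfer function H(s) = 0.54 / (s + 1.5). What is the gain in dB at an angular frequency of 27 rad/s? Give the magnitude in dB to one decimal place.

|j27 + 1.5| = √(27² + 1.5²) = 27.04
|H(j27)| = 0.54 / 27.04 = 0.019969
20 log₁₀(0.019969) = -33.99 dB

-34.0 dB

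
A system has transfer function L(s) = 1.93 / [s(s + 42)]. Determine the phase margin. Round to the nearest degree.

90°

Gain crossover: |L(jω)| = 1 at ω ≈ 0.046 rad/s.
∠L(j0.046) = −90° − arctan(0.046/42) ≈ -90.06°
PM = 180° + (-90.06°) = 89.94°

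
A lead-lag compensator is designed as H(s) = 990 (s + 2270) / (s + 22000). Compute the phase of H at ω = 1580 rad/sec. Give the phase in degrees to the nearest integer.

∠(j1580 + 2270) = arctan(1580/2270) = 34.84°
∠(j1580 + 22000) = arctan(1580/22000) = 4.11°
∠H(j1580) = 34.84° − 4.11° = 30.73°

31°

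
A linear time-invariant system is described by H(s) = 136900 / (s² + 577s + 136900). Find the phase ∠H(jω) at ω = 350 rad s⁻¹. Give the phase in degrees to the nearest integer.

∠[(j350)² + 577(j350) + 136900] = ∠[14400 + j2.0195e+05] = 85.92°
∠H(j350) = −85.92° = -85.92°

-86°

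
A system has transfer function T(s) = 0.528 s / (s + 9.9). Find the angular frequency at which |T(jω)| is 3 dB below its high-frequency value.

9.9 rad/sec

For a single-pole high-pass, the −3 dB point is at the pole: ω = 9.9 rad/sec.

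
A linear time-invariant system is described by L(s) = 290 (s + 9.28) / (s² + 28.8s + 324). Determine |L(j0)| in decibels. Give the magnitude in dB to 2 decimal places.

18.39 dB

L(0) = 290 × 9.28 / 324 = 8.3062
20 log₁₀(8.3062) = 18.388 dB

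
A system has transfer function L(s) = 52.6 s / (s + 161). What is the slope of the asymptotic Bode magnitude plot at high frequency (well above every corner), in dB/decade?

With 1 zero and 1 pole, the high-frequency asymptotic slope is 20 × (1 − 1) = 0 dB/decade.

0 dB/decade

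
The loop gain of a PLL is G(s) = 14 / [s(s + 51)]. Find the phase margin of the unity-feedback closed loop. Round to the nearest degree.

90°

Gain crossover: |G(jω)| = 1 at ω ≈ 0.275 rad/s.
∠G(j0.275) = −90° − arctan(0.275/51) ≈ -90.31°
PM = 180° + (-90.31°) = 89.69°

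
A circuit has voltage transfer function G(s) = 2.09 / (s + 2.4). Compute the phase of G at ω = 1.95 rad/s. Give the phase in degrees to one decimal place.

∠(j1.95 + 2.4) = arctan(1.95/2.4) = 39.09°
∠G(j1.95) = −39.09° = -39.09°

-39.1 deg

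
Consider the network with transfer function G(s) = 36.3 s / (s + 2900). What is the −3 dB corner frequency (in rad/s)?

2900 rad/s

For a single-pole high-pass, the −3 dB point is at the pole: ω = 2900 rad/s.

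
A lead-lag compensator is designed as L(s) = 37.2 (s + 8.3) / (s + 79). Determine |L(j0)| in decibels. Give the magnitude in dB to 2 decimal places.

L(0) = 37.2 × 8.3 / 79 = 3.9084
20 log₁₀(3.9084) = 11.840 dB

11.84 dB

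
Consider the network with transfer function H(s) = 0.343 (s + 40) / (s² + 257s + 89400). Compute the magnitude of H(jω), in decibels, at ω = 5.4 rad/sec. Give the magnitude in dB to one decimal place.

|j5.4 + 40| = √(5.4² + 40²) = 40.36
|(j5.4)² + 257(j5.4) + 89400| = |89371 + j1387.8| = 8.938e+04
|H(j5.4)| = 0.343 × 40.36 / 8.938e+04 = 0.00015489
20 log₁₀(0.00015489) = -76.20 dB

-76.2 dB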